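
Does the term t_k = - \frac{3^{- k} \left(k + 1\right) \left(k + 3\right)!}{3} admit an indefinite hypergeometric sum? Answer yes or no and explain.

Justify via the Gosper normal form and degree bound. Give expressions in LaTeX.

Step 1: r(k) = (k + 2)*(k + 4)/(3*(k + 1)).
Gosper form: A/B · C(k+1)/C(k) with A=k/3 + 4/3, B=1, C=k + 1.
Key eq: (k/3 + 4/3)·f(k+1) = (1)·f(k) + (k + 1).
Bound: deg f ≤ 0.
Solving with deg f ≤ 0: f(k) = 3.
Certificate R = B(k−1)f/C = 3/(k + 1) gives s_k = -factorial(k + 3)/3**k.
Check: Δs_k = -(k + 1)*factorial(k + 3)/(3*3**k). ✓

Yes. s_k = - 3^{- k} \left(k + 3\right)!.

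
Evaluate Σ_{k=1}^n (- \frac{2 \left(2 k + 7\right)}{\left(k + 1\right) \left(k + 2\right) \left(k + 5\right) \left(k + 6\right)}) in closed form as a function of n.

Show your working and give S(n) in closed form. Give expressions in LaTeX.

S(n) = \frac{n \left(- n - 8\right)}{6 \left(n^{2} + 8 n + 12\right)}

Ratio r(k) = (k + 1)*(k + 5)*(2*k + 9)/((k + 3)*(k + 7)*(2*k + 7)).
Gosper form: A/B · C(k+1)/C(k) with A=k + 1, B=k + 7, C=k**3 + 21*k**2/2 + 73*k/2 + 42.
Solve (k + 1)·f(k+1) − (k + 6)·f(k) = k**3 + 21*k**2/2 + 73*k/2 + 42.
Bound: deg f ≤ 5.
Solve for f: f(k) = k*(k + 2)*(k + 3)*(k + 4)*(k + 6)/10 (degree 5 ≤ 5).
So s_k = (B(k−1)f/C)·t_k = (k*(k + 2)*(k + 6)**2/(5*(2*k + 7)))·t_k = 2*k*(-k - 6)/(5*(k**2 + 6*k + 5)).
Verify: 2*(-2*k - 7)/(k**4 + 14*k**3 + 65*k**2 + 112*k + 60) matches t_k.
Evaluate: s_(n+1) = 2*(-n**2 - 8*n - 7)/(5*(n**2 + 8*n + 12)); subtract s_(1) = -7/30 ⇒ S(n) = n*(-n - 8)/(6*(n**2 + 8*n + 12)).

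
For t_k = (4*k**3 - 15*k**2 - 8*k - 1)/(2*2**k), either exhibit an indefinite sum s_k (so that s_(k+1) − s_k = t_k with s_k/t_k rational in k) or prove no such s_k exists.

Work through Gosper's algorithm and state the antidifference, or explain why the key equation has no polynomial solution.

Compute t_(k+1)/t_k: get (4*k**3 - 3*k**2 - 26*k - 20)/(2*(4*k**3 - 15*k**2 - 8*k - 1)).
Take A(k)=1/2, B(k)=1, C(k)=k**3 - 15*k**2/4 - 2*k - 1/4.
Key eq: (1/2)·f(k+1) = (1)·f(k) + (k**3 - 15*k**2/4 - 2*k - 1/4).
Bound: deg f ≤ 3.
Solve for f: f(k) = -(4*k**3 - 3*k**2 - 2*k - 2)/2 (degree 3 ≤ 3).
So s_k = (B(k−1)f/C)·t_k = (-2*(4*k**3 - 3*k**2 - 2*k - 2)/((4*k + 1)*(k**2 - 4*k - 1)))·t_k = (-4*k**3 + 3*k**2 + 2*k + 2)/2**k.
Check: Δs_k = (4*k**3 - 15*k**2 - 8*k - 1)/(2*2**k). ✓

s_k = (-4*k**3 + 3*k**2 + 2*k + 2)/2**k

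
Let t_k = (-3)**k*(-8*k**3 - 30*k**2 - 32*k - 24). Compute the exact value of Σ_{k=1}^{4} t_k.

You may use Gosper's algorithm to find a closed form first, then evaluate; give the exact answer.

Σ = -78468

The ratio is 3*(-4*k**3 - 27*k**2 - 58*k - 47)/(4*k**3 + 15*k**2 + 16*k + 12).
Take A(k)=-3, B(k)=1, C(k)=k**3 + 15*k**2/4 + 4*k + 3.
Set up (-3)·f(k+1) − (1)·f(k) − (k**3 + 15*k**2/4 + 4*k + 3) = 0.
From deg A=0, deg B=0, deg C=3: d=3.
Match coefficients ⇒ f(k) = -(2*k**3 + 3*k**2 - k + 3)/8.
So s_k = (B(k−1)f/C)·t_k = (-(2*k**3 + 3*k**2 - k + 3)/(2*(4*k**3 + 15*k**2 + 16*k + 12)))·t_k = (-3)**k*(2*k**3 + 3*k**2 - k + 3).
Verify: (-3)**k*(-8*k**3 - 30*k**2 - 32*k - 24) matches t_k.
Sum = s_(5) − s_(1); s_(5) = -78489, s_(1) = -21 ⇒ -78468.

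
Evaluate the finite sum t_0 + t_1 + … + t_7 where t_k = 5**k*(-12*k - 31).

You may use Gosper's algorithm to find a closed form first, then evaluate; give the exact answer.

Σ = -10937496

Ratio r(k) = 5*(12*k + 43)/(12*k + 31).
Gosper form: A/B · C(k+1)/C(k) with A=5, B=1, C=k + 31/12.
Solve (5)·f(k+1) − (1)·f(k) = k + 31/12.
From deg A=0, deg B=0, deg C=1: d=1.
Solve for f: f(k) = (3*k + 4)/12 (degree 1 ≤ 1).
Get s_k = R·t_k = 5**k*(-3*k - 4) with R(k) = B(k−1)f(k)/C(k) = (3*k + 4)/(12*k + 31).
Check: Δs_k = 5**k*(-12*k - 31). ✓
Telescoping: Σ = s_(8) − s_(0) = -10937500 − (-4) = -10937496.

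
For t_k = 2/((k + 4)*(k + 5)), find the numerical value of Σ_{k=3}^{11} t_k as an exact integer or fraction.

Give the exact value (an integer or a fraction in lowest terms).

Compute t_(k+1)/t_k: get (k + 4)/(k + 6).
Normal form (A,B,C) = (k + 4, k + 6, 1).
Key eq: (k + 4)·f(k+1) = (k + 5)·f(k) + (1).
Bound: deg f ≤ 1.
Solving with deg f ≤ 1: f(k) = k/4.
Get s_k = R·t_k = k/(2*(k + 4)) with R(k) = B(k−1)f(k)/C(k) = k*(k + 5)/4.
s_(k+1) − s_k = 2/(k**2 + 9*k + 20) = t_k.
Σ_(k=3)^(11) t_k = s_(12) − s_(3) = 3/8 − (3/14) = 9/56.

Σ = 9/56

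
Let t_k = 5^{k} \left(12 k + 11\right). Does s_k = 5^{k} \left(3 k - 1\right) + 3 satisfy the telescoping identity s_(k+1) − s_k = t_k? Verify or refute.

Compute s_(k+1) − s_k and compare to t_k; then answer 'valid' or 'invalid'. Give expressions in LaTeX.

s_(k+1) = 5**(k + 1)*(3*k + 2) + 3
s_(k+1) − s_k = 5**k*(12*k + 11)
(s_(k+1) − s_k) − t_k = 0

Valid: the claim telescopes to t_k.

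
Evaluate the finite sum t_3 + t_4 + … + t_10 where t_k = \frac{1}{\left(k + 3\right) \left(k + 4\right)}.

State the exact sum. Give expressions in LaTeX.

Σ = 2/21

r(k) = (k + 3)/(k + 5) after simplifying.
Factor: A=k + 3; B=k + 5; C=1.
Set up (k + 3)·f(k+1) − (k + 4)·f(k) − (1) = 0.
Degrees (1,1,0) ⇒ d ≤ 1.
Match coefficients ⇒ f(k) = k/3.
R(k) = B(k−1)·f(k)/C(k) = k*(k + 4)/3; s_k = R·t_k = k/(3*(k + 3)).
s_(k+1) − s_k = 1/(k**2 + 7*k + 12) = t_k.
Evaluate s at k=11 and k=3: 11/42 and 1/6; difference 2/21.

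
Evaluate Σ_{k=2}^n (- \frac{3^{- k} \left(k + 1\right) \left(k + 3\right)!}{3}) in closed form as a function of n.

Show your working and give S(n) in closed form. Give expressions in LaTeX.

S(n) = \frac{40}{3} - \frac{3^{- n} \left(n + 4\right)!}{3}

Compute t_(k+1)/t_k: get (k + 2)*(k + 4)/(3*(k + 1)).
Factor: A=k/3 + 4/3; B=1; C=k + 1.
Key eq: (k/3 + 4/3)·f(k+1) = (1)·f(k) + (k + 1).
deg f ≤ 0 (via 1,0,1).
Match coefficients ⇒ f(k) = 3.
So s_k = (B(k−1)f/C)·t_k = (3/(k + 1))·t_k = -factorial(k + 3)/3**k.
Check: Δs_k = -(k + 1)*factorial(k + 3)/(3*3**k). ✓
Telescope: S(n) = s_(n+1) − s_(2) = -3**(-n - 1)*factorial(n + 4) − (-40/3) = 40/3 - factorial(n + 4)/(3*3**n).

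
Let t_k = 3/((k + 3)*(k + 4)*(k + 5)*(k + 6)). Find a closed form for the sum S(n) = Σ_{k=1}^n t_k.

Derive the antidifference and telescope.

S(n) = n*(n**2 + 15*n + 74)/(120*(n**3 + 15*n**2 + 74*n + 120))

Compute t_(k+1)/t_k: get (k + 3)/(k + 7).
A = k + 3, B = k + 7, C = 1.
Need (k + 3)·f(k+1) − (k + 6)·f(k) = 1.
Bound: deg f ≤ 3.
Solve for f: f(k) = k*(k**2 + 12*k + 47)/180 (degree 3 ≤ 3).
Certificate R = B(k−1)f/C = k*(k + 6)*(k**2 + 12*k + 47)/180 gives s_k = k*(k**2 + 12*k + 47)/(60*(k + 3)*(k + 4)*(k + 5)).
Verify: 3/(k**4 + 18*k**3 + 119*k**2 + 342*k + 360) matches t_k.
s_(n+1) = (n**3 + 15*n**2 + 74*n + 60)/(60*(n**3 + 15*n**2 + 74*n + 120)) and s_(1) = 1/120, so S(n) = n*(n**2 + 15*n + 74)/(120*(n**3 + 15*n**2 + 74*n + 120)).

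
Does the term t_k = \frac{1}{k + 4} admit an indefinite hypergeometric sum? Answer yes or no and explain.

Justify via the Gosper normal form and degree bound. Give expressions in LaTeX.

No — t_k has no hypergeometric antidifference.

The ratio is (k + 4)/(k + 5).
Factor: A=k + 4; B=k + 5; C=1.
Key eq: (k + 4)·f(k+1) = (k + 4)·f(k) + (1).
Bound: deg f ≤ 0.
Put f(k) = c0: A·f(k+1) − B(k−1)·f(k) − C = -1; need -1 = 0 — inconsistent ⇒ no f, not summable.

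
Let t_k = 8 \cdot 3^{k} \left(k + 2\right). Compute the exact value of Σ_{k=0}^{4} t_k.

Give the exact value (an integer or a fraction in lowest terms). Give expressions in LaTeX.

Σ = 5344

t_(k+1)/t_k = 3*(k + 3)/(k + 2).
Factor: A=3; B=1; C=k + 2.
Solve (3)·f(k+1) − (1)·f(k) = k + 2.
Bound: deg f ≤ 1.
Solve for f: f(k) = (2*k + 1)/4 (degree 1 ≤ 1).
R(k) = B(k−1)·f(k)/C(k) = (2*k + 1)/(4*(k + 2)); s_k = R·t_k = 3**k*(4*k + 2).
Δs = 8*3**k*(k + 2), as required.
Σ_(k=0)^(4) t_k = s_(5) − s_(0) = 5346 − (2) = 5344.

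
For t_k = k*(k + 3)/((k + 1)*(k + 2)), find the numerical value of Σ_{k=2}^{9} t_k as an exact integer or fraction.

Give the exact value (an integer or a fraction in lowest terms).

r(k) = (k + 1)**2*(k + 4)/(k*(k + 3)**2) after simplifying.
Gosper form: A/B · C(k+1)/C(k) with A=k + 1, B=k + 3, C=k**2 + 3*k.
Solve (k + 1)·f(k+1) − (k + 2)·f(k) = k**2 + 3*k.
Bound: deg f ≤ 2.
Match coefficients ⇒ f(k) = k*(k - 1).
Get s_k = R·t_k = k*(k - 1)/(k + 1) with R(k) = B(k−1)f(k)/C(k) = (k - 1)*(k + 2)/(k + 3).
Check: Δs_k = k*(k + 3)/(k**2 + 3*k + 2). ✓
Σ_(k=2)^(9) t_k = s_(10) − s_(2) = 90/11 − (2/3) = 248/33.

Σ = 248/33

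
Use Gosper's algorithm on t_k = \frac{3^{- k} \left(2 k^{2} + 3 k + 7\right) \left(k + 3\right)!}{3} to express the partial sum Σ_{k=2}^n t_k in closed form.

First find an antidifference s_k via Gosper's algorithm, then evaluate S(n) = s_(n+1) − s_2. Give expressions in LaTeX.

S(n) = -40 + \frac{2 \cdot 3^{- n} n \left(n + 4\right)!}{3} + \frac{3^{- n} \left(n + 4\right)!}{3}

t_(k+1)/t_k = (k + 4)*(3*k + 2*(k + 1)**2 + 10)/(3*(2*k**2 + 3*k + 7)).
So A=k/3 + 4/3 and B=1, with C=k**2 + 3*k/2 + 7/2.
f must satisfy (k/3 + 4/3)·f(k+1) − (1)·f(k) = k**2 + 3*k/2 + 7/2.
d = 1 from the (1,0,2) case.
Solving with deg f ≤ 1: f(k) = 3*(2*k - 1)/2.
Then R = B(k−1)f/C = 3*(2*k - 1)/(2*k**2 + 3*k + 7), so s_k = R(k)·t_k = (2*k - 1)*factorial(k + 3)/3**k.
Check: Δs_k = (2*k**2 + 3*k + 7)*factorial(k + 3)/(3*3**k). ✓
Evaluate: s_(n+1) = 3**(-n - 1)*(2*n + 1)*factorial(n + 4); subtract s_(2) = 40 ⇒ S(n) = -40 + 2*n*factorial(n + 4)/(3*3**n) + factorial(n + 4)/(3*3**n).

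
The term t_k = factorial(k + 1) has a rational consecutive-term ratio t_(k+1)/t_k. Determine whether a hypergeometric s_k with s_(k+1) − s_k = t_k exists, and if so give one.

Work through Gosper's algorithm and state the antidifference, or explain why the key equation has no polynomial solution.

none — t_k is not Gosper-summable

t_(k+1)/t_k = k + 2.
Take A(k)=k + 2, B(k)=1, C(k)=1.
Key eq: (k + 2)·f(k+1) = (1)·f(k) + (1).
d = -1 from the (1,0,0) case.
Bound -1 < 0, so the key equation has no polynomial solution.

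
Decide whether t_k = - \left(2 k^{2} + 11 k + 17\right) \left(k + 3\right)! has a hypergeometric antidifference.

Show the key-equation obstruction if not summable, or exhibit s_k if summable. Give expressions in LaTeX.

Yes. s_k = - \left(2 k + 3\right) \left(k + 3\right)!.

t_(k+1)/t_k = (k + 4)*(11*k + 2*(k + 1)**2 + 28)/(2*k**2 + 11*k + 17).
Factor: A=k + 4; B=1; C=k**2 + 11*k/2 + 17/2.
Set up (k + 4)·f(k+1) − (1)·f(k) − (k**2 + 11*k/2 + 17/2) = 0.
Bound: deg f ≤ 1.
Coefficient equations give f(k) = (2*k + 3)/2.
Get s_k = R·t_k = -(2*k + 3)*factorial(k + 3) with R(k) = B(k−1)f(k)/C(k) = (2*k + 3)/(2*k**2 + 11*k + 17).
Δs = -(2*k**2 + 11*k + 17)*factorial(k + 3), as required.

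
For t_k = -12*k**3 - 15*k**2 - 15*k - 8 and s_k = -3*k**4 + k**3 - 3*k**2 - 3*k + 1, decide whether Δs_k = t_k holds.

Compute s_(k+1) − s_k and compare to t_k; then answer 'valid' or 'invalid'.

s_(k+1) = -3*k**4 - 11*k**3 - 18*k**2 - 18*k - 7
s_(k+1) − s_k = -12*k**3 - 15*k**2 - 15*k - 8
(s_(k+1) − s_k) − t_k = 0

valid; difference matches t_k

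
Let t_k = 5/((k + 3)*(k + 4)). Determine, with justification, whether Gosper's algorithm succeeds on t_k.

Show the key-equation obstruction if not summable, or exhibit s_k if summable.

Yes. s_k = 5*k/(3*(k + 3)).

Compute t_(k+1)/t_k: get (k + 3)/(k + 5).
Gosper form: A/B · C(k+1)/C(k) with A=k + 3, B=k + 5, C=1.
Key eq: (k + 3)·f(k+1) = (k + 4)·f(k) + (1).
Bound: deg f ≤ 1.
Match coefficients ⇒ f(k) = k/3.
Certificate R = B(k−1)f/C = k*(k + 4)/3 gives s_k = 5*k/(3*(k + 3)).
Δs = 5/(k**2 + 7*k + 12), as required.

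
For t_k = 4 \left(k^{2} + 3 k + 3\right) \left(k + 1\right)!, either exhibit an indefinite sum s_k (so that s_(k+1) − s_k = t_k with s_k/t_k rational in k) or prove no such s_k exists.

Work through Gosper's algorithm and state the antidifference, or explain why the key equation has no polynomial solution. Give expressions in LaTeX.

s_k = 4 \left(k + 1\right) \left(k + 1\right)!

Compute t_(k+1)/t_k: get (k + 2)*(3*k + (k + 1)**2 + 6)/(k**2 + 3*k + 3).
Normal form (A,B,C) = (k + 2, 1, k**2 + 3*k + 3).
Set up (k + 2)·f(k+1) − (1)·f(k) − (k**2 + 3*k + 3) = 0.
deg f ≤ 1 (via 1,0,2).
Match coefficients ⇒ f(k) = k + 1.
So s_k = (B(k−1)f/C)·t_k = ((k + 1)/(k**2 + 3*k + 3))·t_k = 4*(k + 1)*factorial(k + 1).
Verify: 4*(k**2 + 3*k + 3)*factorial(k + 1) matches t_k.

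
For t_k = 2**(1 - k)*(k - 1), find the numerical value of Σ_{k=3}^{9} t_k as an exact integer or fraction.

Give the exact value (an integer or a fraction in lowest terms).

Σ = 187/128

r(k) = k/(2*(k - 1)) after simplifying.
A = 1/2, B = 1, C = k - 1.
f must satisfy (1/2)·f(k+1) − (1)·f(k) = k - 1.
Bound: deg f ≤ 1.
Coefficient equations give f(k) = -2*k.
Then R = B(k−1)f/C = -2*k/(k - 1), so s_k = R(k)·t_k = -2**(2 - k)*k.
Δs = 2**(1 - k)*(k - 1), as required.
Sum = s_(10) − s_(3); s_(10) = -5/128, s_(3) = -3/2 ⇒ 187/128.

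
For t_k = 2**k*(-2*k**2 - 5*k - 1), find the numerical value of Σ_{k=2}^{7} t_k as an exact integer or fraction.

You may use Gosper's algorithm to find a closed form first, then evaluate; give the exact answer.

t_(k+1)/t_k = 2*(2*k**2 + 9*k + 8)/(2*k**2 + 5*k + 1).
A = 2, B = 1, C = k**2 + 5*k/2 + 1/2.
f must satisfy (2)·f(k+1) − (1)·f(k) = k**2 + 5*k/2 + 1/2.
Degrees (0,0,2) ⇒ d ≤ 2.
Solve for f: f(k) = (2*k**2 - 3*k + 3)/2 (degree 2 ≤ 2).
So s_k = (B(k−1)f/C)·t_k = ((2*k**2 - 3*k + 3)/(2*k**2 + 5*k + 1))·t_k = 2**k*(-2*k**2 + 3*k - 3).
Verify: 2**k*(-2*k**2 - 5*k - 1) matches t_k.
Evaluate s at k=8 and k=2: -27392 and -20; difference -27372.

Σ = -27372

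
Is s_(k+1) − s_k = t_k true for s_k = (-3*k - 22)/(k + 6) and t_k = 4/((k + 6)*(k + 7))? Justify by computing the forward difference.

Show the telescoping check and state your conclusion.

Valid — Δs_k = t_k.

s_(k+1) = (-3*k - 25)/(k + 7)
s_(k+1) − s_k = 4/(k**2 + 13*k + 42)
(s_(k+1) − s_k) − t_k = 0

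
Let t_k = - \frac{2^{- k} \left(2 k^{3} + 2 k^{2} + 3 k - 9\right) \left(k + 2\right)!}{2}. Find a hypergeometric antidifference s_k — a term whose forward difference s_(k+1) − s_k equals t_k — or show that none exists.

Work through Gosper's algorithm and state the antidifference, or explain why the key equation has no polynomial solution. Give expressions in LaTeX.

s_k = 2^{- k} \left(- 2 k^{2} + 4 k + 3\right) \left(k + 2\right)!

Step 1: r(k) = (2*k**4 + 14*k**3 + 37*k**2 + 37*k - 6)/(2*(2*k**3 + 2*k**2 + 3*k - 9)).
So A=k/2 + 3/2 and B=1, with C=k**3 + k**2 + 3*k/2 - 9/2.
Need (k/2 + 3/2)·f(k+1) − (1)·f(k) = k**3 + k**2 + 3*k/2 - 9/2.
Bound: deg f ≤ 2.
Match coefficients ⇒ f(k) = 2*k**2 - 4*k - 3.
Certificate R = B(k−1)f/C = 2*(2*k**2 - 4*k - 3)/(2*k**3 + 2*k**2 + 3*k - 9) gives s_k = (-2*k**2 + 4*k + 3)*factorial(k + 2)/2**k.
Verify: -(2*k**3 + 2*k**2 + 3*k - 9)*factorial(k + 2)/(2*2**k) matches t_k.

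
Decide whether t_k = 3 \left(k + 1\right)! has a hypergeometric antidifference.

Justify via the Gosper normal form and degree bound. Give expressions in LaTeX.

r(k) = k + 2 after simplifying.
Normal form (A,B,C) = (k + 2, 1, 1).
Solve (k + 2)·f(k+1) − (1)·f(k) = 1.
Degrees (1,0,0) ⇒ d ≤ -1.
d = -1 < 0 ⇒ no nonzero polynomial f; not summable.

No. Not Gosper-summable.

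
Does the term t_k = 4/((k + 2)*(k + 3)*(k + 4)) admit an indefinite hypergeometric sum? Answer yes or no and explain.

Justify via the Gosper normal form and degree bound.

Yes. s_k = k*(k + 5)/(3*(k + 2)*(k + 3)).

Ratio r(k) = (k + 2)/(k + 5).
Normal form (A,B,C) = (k + 2, k + 5, 1).
Solve (k + 2)·f(k+1) − (k + 4)·f(k) = 1.
From deg A=1, deg B=1, deg C=0: d=2.
Match coefficients ⇒ f(k) = k*(k + 5)/12.
Then R = B(k−1)f/C = k*(k + 4)*(k + 5)/12, so s_k = R(k)·t_k = k*(k + 5)/(3*(k + 2)*(k + 3)).
Verify: 4/(k**3 + 9*k**2 + 26*k + 24) matches t_k.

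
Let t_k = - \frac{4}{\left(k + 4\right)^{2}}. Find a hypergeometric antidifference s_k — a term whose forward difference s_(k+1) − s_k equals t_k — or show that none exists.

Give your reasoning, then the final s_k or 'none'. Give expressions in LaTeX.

Ratio r(k) = (k + 4)**2/(k + 5)**2.
Factor: A=k**2 + 8*k + 16; B=k**2 + 10*k + 25; C=1.
Need (k**2 + 8*k + 16)·f(k+1) − (k**2 + 8*k + 16)·f(k) = 1.
Bound: deg f ≤ 0.
Write f(k) = c0. Then LHS − RHS = -1, requiring -1 = 0: contradictory. No certificate.

not Gosper-summable; s_k does not exist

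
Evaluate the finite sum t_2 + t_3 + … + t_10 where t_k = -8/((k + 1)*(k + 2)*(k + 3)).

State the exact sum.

Σ = -4/13

Step 1: r(k) = (k + 1)/(k + 4).
Factor: A=k + 1; B=k + 4; C=1.
Key eq: (k + 1)·f(k+1) = (k + 3)·f(k) + (1).
Bound: deg f ≤ 2.
Coefficient equations give f(k) = k*(k + 3)/4.
Get s_k = R·t_k = 2*k*(-k - 3)/((k + 1)*(k + 2)) with R(k) = B(k−1)f(k)/C(k) = k*(k + 3)**2/4.
Verify: -8/(k**3 + 6*k**2 + 11*k + 6) matches t_k.
Σ_(k=2)^(10) t_k = s_(11) − s_(2) = -77/39 − (-5/3) = -4/13.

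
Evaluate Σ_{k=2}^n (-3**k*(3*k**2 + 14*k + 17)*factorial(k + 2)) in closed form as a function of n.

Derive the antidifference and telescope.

Ratio r(k) = 3*(3*k**3 + 29*k**2 + 94*k + 102)/(3*k**2 + 14*k + 17).
A = 3*k + 9, B = 1, C = k**2 + 14*k/3 + 17/3.
Key eq: (3*k + 9)·f(k+1) = (1)·f(k) + (k**2 + 14*k/3 + 17/3).
deg f ≤ 1 (via 1,0,2).
Solve for f: f(k) = (k + 1)/3 (degree 1 ≤ 1).
Then R = B(k−1)f/C = (k + 1)/(3*k**2 + 14*k + 17), so s_k = R(k)·t_k = -3**k*(k + 1)*factorial(k + 2).
Verify: -3**k*(3*k**2 + 14*k + 17)*factorial(k + 2) matches t_k.
Evaluate: s_(n+1) = -3**(n + 1)*(n + 2)*factorial(n + 3); subtract s_(2) = -648 ⇒ S(n) = -3*3**n*n*factorial(n + 3) - 6*3**n*factorial(n + 3) + 648.

S(n) = -3*3**n*n*factorial(n + 3) - 6*3**n*factorial(n + 3) + 648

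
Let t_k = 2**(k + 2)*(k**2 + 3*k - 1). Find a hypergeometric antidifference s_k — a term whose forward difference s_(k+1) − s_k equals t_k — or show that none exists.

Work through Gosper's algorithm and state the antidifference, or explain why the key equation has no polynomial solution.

s_k = 2**(k + 2)*(k**2 - k - 1)

Step 1: r(k) = 2*(k**2 + 5*k + 3)/(k**2 + 3*k - 1).
Take A(k)=2, B(k)=1, C(k)=k**2 + 3*k - 1.
Need (2)·f(k+1) − (1)·f(k) = k**2 + 3*k - 1.
deg f ≤ 2 (via 0,0,2).
A polynomial solution: f(k) = k**2 - k - 1.
R(k) = B(k−1)·f(k)/C(k) = (k**2 - k - 1)/(k**2 + 3*k - 1); s_k = R·t_k = 2**(k + 2)*(k**2 - k - 1).
Check: Δs_k = 2**(k + 2)*(k**2 + 3*k - 1). ✓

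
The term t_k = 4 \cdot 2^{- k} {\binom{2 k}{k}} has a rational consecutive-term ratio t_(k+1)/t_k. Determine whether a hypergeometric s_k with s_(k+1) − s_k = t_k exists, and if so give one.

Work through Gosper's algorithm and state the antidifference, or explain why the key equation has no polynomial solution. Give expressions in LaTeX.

The ratio is (2*k + 1)/(k + 1).
Normal form (A,B,C) = (2*k + 1, k + 1, 1).
Key eq: (2*k + 1)·f(k+1) = (k)·f(k) + (1).
Bound: deg f ≤ -1.
deg f ≤ -1 is impossible — no certificate.

none — t_k is not Gosper-summable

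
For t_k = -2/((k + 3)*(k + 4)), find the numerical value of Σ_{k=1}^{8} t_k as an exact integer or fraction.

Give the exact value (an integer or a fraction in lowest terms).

Σ = -1/3

t_(k+1)/t_k = (k + 3)/(k + 5).
So A=k + 3 and B=k + 5, with C=1.
Set up (k + 3)·f(k+1) − (k + 4)·f(k) − (1) = 0.
d = 1 from the (1,1,0) case.
Solve for f: f(k) = k/3 (degree 1 ≤ 1).
Get s_k = R·t_k = -2*k/(3*k + 9) with R(k) = B(k−1)f(k)/C(k) = k*(k + 4)/3.
s_(k+1) − s_k = -2/(k**2 + 7*k + 12) = t_k.
Telescoping: Σ = s_(9) − s_(1) = -1/2 − (-1/6) = -1/3.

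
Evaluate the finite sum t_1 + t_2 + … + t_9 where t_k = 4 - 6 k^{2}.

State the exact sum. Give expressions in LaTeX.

Σ = -1674

Compute t_(k+1)/t_k: get (3*(k + 1)**2 - 2)/(3*k**2 - 2).
So A=1 and B=1, with C=k**2 - 2/3.
Key eq: (1)·f(k+1) = (1)·f(k) + (k**2 - 2/3).
Degrees (0,0,2) ⇒ d ≤ 3.
Coefficient equations give f(k) = k*(2*k**2 - 3*k - 3)/6.
Then R = B(k−1)f/C = k*(2*k**2 - 3*k - 3)/(2*(3*k**2 - 2)), so s_k = R(k)·t_k = k*(-2*k**2 + 3*k + 3).
Δs = 4 - 6*k**2, as required.
Evaluate s at k=10 and k=1: -1670 and 4; difference -1674.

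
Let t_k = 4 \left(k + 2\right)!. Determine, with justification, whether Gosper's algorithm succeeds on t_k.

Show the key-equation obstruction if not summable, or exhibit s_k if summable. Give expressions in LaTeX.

t_(k+1)/t_k = k + 3.
Take A(k)=k + 3, B(k)=1, C(k)=1.
Need (k + 3)·f(k+1) − (1)·f(k) = 1.
deg f ≤ -1 (via 1,0,0).
Negative degree bound (-1): no f exists, t_k not Gosper-summable.

No. Not Gosper-summable.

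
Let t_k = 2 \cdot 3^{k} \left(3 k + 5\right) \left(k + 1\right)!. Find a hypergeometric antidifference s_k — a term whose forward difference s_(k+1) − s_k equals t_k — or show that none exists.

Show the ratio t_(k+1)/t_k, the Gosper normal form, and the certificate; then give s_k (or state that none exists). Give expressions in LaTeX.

s_k = 2 \cdot 3^{k} \left(k + 1\right)!

Compute t_(k+1)/t_k: get 3*(k + 2)*(3*k + 8)/(3*k + 5).
So A=3*k + 6 and B=1, with C=k + 5/3.
Need (3*k + 6)·f(k+1) − (1)·f(k) = k + 5/3.
Bound: deg f ≤ 0.
Solve for f: f(k) = 1/3 (degree 0 ≤ 0).
Certificate R = B(k−1)f/C = 1/(3*k + 5) gives s_k = 2*3**k*factorial(k + 1).
Check: Δs_k = 2*3**k*(3*k + 5)*factorial(k + 1). ✓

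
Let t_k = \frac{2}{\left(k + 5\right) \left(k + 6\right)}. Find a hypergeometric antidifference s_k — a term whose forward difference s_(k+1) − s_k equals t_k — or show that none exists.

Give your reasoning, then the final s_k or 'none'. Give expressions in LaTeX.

r(k) = (k + 5)/(k + 7) after simplifying.
So A=k + 5 and B=k + 7, with C=1.
f must satisfy (k + 5)·f(k+1) − (k + 6)·f(k) = 1.
Degrees (1,1,0) ⇒ d ≤ 1.
A polynomial solution: f(k) = k/5.
Then R = B(k−1)f/C = k*(k + 6)/5, so s_k = R(k)·t_k = 2*k/(5*(k + 5)).
Check: Δs_k = 2/(k**2 + 11*k + 30). ✓

s_k = \frac{2 k}{5 \left(k + 5\right)}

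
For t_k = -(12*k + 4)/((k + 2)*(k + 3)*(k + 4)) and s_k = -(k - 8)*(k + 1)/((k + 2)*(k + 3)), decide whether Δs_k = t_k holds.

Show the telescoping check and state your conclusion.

valid (s_(k+1) − s_k reduces to t_k)

s_(k+1) = -(k - 7)*(k + 2)/((k + 3)*(k + 4))
s_(k+1) − s_k = 4*(-3*k - 1)/(k**3 + 9*k**2 + 26*k + 24)
(s_(k+1) − s_k) − t_k = 0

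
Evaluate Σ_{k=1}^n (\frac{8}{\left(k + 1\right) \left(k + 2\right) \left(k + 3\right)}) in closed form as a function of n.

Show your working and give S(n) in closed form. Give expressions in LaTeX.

S(n) = \frac{2 n \left(n + 5\right)}{3 \left(n^{2} + 5 n + 6\right)}

The ratio is (k + 1)/(k + 4).
Take A(k)=k + 1, B(k)=k + 4, C(k)=1.
Solve (k + 1)·f(k+1) − (k + 3)·f(k) = 1.
Degrees (1,1,0) ⇒ d ≤ 2.
Match coefficients ⇒ f(k) = k*(k + 3)/4.
Certificate R = B(k−1)f/C = k*(k + 3)**2/4 gives s_k = 2*k*(k + 3)/((k + 1)*(k + 2)).
Δs = 8/(k**3 + 6*k**2 + 11*k + 6), as required.
s_(n+1) = 2*(n**2 + 5*n + 4)/(n**2 + 5*n + 6) and s_(1) = 4/3, so S(n) = 2*n*(n + 5)/(3*(n**2 + 5*n + 6)).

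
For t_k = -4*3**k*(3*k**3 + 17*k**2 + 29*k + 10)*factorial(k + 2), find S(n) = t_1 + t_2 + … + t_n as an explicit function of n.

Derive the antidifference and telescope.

S(n) = -12*3**n*n**2*factorial(n + 3) - 36*3**n*n*factorial(n + 3) - 12*3**n*factorial(n + 3) + 72

Compute t_(k+1)/t_k: get 3*(3*k**4 + 35*k**3 + 150*k**2 + 275*k + 177)/(3*k**3 + 17*k**2 + 29*k + 10).
A = 3*k + 9, B = 1, C = k**3 + 17*k**2/3 + 29*k/3 + 10/3.
Need (3*k + 9)·f(k+1) − (1)·f(k) = k**3 + 17*k**2/3 + 29*k/3 + 10/3.
d = 2 from the (1,0,3) case.
A polynomial solution: f(k) = (k**2 + k - 1)/3.
R(k) = B(k−1)·f(k)/C(k) = (k**2 + k - 1)/(3*k**3 + 17*k**2 + 29*k + 10); s_k = R·t_k = -4*3**k*(k**2 + k - 1)*factorial(k + 2).
Verify: -4*3**k*(3*k**3 + 17*k**2 + 29*k + 10)*factorial(k + 2) matches t_k.
Σ_(k=1)^n t_k = s_(n+1) − s_(1) = (-12*3**n*(n**2 + 3*n + 1)*factorial(n + 3)) − (-72), i.e. -12*3**n*n**2*factorial(n + 3) - 36*3**n*n*factorial(n + 3) - 12*3**n*factorial(n + 3) + 72.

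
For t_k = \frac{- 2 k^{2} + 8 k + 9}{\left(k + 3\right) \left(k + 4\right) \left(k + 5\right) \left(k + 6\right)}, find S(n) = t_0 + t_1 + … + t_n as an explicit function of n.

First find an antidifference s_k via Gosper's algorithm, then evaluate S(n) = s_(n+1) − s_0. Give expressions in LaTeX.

t_(k+1)/t_k = (k + 3)*(8*k - 2*(k + 1)**2 + 17)/((k + 7)*(-2*k**2 + 8*k + 9)).
Normal form (A,B,C) = (k + 3, k + 7, k**2 - 4*k - 9/2).
Need (k + 3)·f(k+1) − (k + 6)·f(k) = k**2 - 4*k - 9/2.
Degrees (1,1,2) ⇒ d ≤ 3.
Coefficient equations give f(k) = k*(k**2 - 48*k - 43)/60.
Certificate R = B(k−1)f/C = k*(k + 6)*(k**2 - 48*k - 43)/(30*(2*k**2 - 8*k - 9)) gives s_k = k*(-k**2 + 48*k + 43)/(30*(k + 3)*(k + 4)*(k + 5)).
Δs = (-2*k**2 + 8*k + 9)/(k**4 + 18*k**3 + 119*k**2 + 342*k + 360), as required.
Σ_(k=0)^n t_k = s_(n+1) − s_(0) = ((-n**3 + 45*n**2 + 136*n + 90)/(30*(n**3 + 15*n**2 + 74*n + 120))) − (0), i.e. (-n**3 + 45*n**2 + 136*n + 90)/(30*(n**3 + 15*n**2 + 74*n + 120)).

S(n) = \frac{- n^{3} + 45 n^{2} + 136 n + 90}{30 \left(n^{3} + 15 n^{2} + 74 n + 120\right)}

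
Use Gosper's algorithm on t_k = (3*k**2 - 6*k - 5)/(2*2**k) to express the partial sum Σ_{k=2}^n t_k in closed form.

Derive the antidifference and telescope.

t_(k+1)/t_k = (3*k**2 - 8)/(2*(3*k**2 - 6*k - 5)).
Gosper form: A/B · C(k+1)/C(k) with A=1/2, B=1, C=k**2 - 2*k - 5/3.
Key eq: (1/2)·f(k+1) = (1)·f(k) + (k**2 - 2*k - 5/3).
d = 2 from the (0,0,2) case.
Solve for f: f(k) = -2*(3*k**2 - 2)/3 (degree 2 ≤ 2).
Certificate R = B(k−1)f/C = -2*(3*k**2 - 2)/(3*k**2 - 6*k - 5) gives s_k = (2 - 3*k**2)/2**k.
Δs = (3*k**2 - 6*k - 5)/(2*2**k), as required.
Σ_(k=2)^n t_k = s_(n+1) − s_(2) = (2**(-n - 1)*(-3*n**2 - 6*n - 1)) − (-5/2), i.e. 2**(-n - 1)*(5*2**n - 3*n**2 - 6*n - 1).

S(n) = 2**(-n - 1)*(5*2**n - 3*n**2 - 6*n - 1)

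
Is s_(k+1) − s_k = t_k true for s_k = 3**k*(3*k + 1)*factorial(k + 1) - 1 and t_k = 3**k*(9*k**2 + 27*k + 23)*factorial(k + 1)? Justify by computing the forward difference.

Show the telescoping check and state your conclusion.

s_(k+1) = 3**(k + 1)*(3*k + 4)*factorial(k + 2) - 1
s_(k+1) − s_k = 3**k*(9*k**2 + 27*k + 23)*factorial(k + 1)
(s_(k+1) − s_k) − t_k = 0

valid; difference matches t_k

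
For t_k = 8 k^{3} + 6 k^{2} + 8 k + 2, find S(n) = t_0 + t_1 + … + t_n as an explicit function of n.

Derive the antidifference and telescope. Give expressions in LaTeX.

S(n) = 2 n^{4} + 6 n^{3} + 9 n^{2} + 7 n + 2

Compute t_(k+1)/t_k: get (4*k**3 + 15*k**2 + 22*k + 12)/(4*k**3 + 3*k**2 + 4*k + 1).
So A=1 and B=1, with C=k**3 + 3*k**2/4 + k + 1/4.
Key eq: (1)·f(k+1) = (1)·f(k) + (k**3 + 3*k**2/4 + k + 1/4).
Bound: deg f ≤ 4.
Coefficient equations give f(k) = k*(2*k**3 - 2*k**2 + 3*k - 1)/8.
Get s_k = R·t_k = k*(2*k**3 - 2*k**2 + 3*k - 1) with R(k) = B(k−1)f(k)/C(k) = k*(2*k**3 - 2*k**2 + 3*k - 1)/(2*(4*k**3 + 3*k**2 + 4*k + 1)).
s_(k+1) − s_k = 8*k**3 + 6*k**2 + 8*k + 2 = t_k.
s_(n+1) = 2*n**4 + 6*n**3 + 9*n**2 + 7*n + 2 and s_(0) = 0, so S(n) = 2*n**4 + 6*n**3 + 9*n**2 + 7*n + 2.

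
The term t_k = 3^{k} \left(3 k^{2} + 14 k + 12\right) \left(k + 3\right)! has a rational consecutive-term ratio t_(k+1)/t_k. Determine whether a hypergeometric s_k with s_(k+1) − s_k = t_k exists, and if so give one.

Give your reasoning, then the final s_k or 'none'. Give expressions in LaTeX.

s_k = 3^{k} k \left(k + 3\right)!

The ratio is 3*(3*k**3 + 32*k**2 + 109*k + 116)/(3*k**2 + 14*k + 12).
Gosper form: A/B · C(k+1)/C(k) with A=3*k + 12, B=1, C=k**2 + 14*k/3 + 4.
Set up (3*k + 12)·f(k+1) − (1)·f(k) − (k**2 + 14*k/3 + 4) = 0.
d = 1 from the (1,0,2) case.
Solving with deg f ≤ 1: f(k) = k/3.
Certificate R = B(k−1)f/C = k/(3*k**2 + 14*k + 12) gives s_k = 3**k*k*factorial(k + 3).
Check: Δs_k = 3**k*(3*k**2 + 14*k + 12)*factorial(k + 3). ✓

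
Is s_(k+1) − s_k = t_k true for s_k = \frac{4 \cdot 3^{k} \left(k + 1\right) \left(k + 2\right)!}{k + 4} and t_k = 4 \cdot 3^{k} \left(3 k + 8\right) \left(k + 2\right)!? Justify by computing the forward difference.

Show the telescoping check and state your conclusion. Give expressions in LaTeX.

s_(k+1) = 12*3**k*(k + 2)*factorial(k + 3)/(k + 5)
s_(k+1) − s_k = 4*3**k*(3*k**3 + 26*k**2 + 72*k + 67)*factorial(k + 2)/((k + 4)*(k + 5))
(s_(k+1) − s_k) − t_k = -12*3**k*(3*k**2 + 20*k + 31)*factorial(k + 2)/((k + 4)*(k + 5))

Invalid: residual - \frac{12 \cdot 3^{k} \left(3 k^{2} + 20 k + 31\right) \left(k + 2\right)!}{\left(k + 4\right) \left(k + 5\right)} ≠ 0.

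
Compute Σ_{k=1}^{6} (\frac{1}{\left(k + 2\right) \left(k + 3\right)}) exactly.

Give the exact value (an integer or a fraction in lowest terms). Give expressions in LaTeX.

Σ = 2/9

The ratio is (k + 2)/(k + 4).
Gosper form: A/B · C(k+1)/C(k) with A=k + 2, B=k + 4, C=1.
Key eq: (k + 2)·f(k+1) = (k + 3)·f(k) + (1).
Bound: deg f ≤ 1.
Solving with deg f ≤ 1: f(k) = k/2.
Then R = B(k−1)f/C = k*(k + 3)/2, so s_k = R(k)·t_k = k/(2*(k + 2)).
Δs = 1/(k**2 + 5*k + 6), as required.
Sum = s_(7) − s_(1); s_(7) = 7/18, s_(1) = 1/6 ⇒ 2/9.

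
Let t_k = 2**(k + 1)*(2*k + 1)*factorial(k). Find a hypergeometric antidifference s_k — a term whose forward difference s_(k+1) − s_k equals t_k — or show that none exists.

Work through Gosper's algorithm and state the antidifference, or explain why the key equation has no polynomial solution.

s_k = 2**(k + 1)*factorial(k)

Compute t_(k+1)/t_k: get 2*(k + 1)*(2*k + 3)/(2*k + 1).
Gosper form: A/B · C(k+1)/C(k) with A=2*k + 2, B=1, C=k + 1/2.
Key eq: (2*k + 2)·f(k+1) = (1)·f(k) + (k + 1/2).
From deg A=1, deg B=0, deg C=1: d=0.
A polynomial solution: f(k) = 1/2.
Get s_k = R·t_k = 2**(k + 1)*factorial(k) with R(k) = B(k−1)f(k)/C(k) = 1/(2*k + 1).
Check: Δs_k = 2**(k + 1)*(2*k + 1)*factorial(k). ✓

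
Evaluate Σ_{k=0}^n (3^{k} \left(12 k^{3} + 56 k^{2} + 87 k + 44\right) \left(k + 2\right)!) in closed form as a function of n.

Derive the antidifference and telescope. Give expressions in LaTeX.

Ratio r(k) = 3*(12*k**4 + 128*k**3 + 511*k**2 + 904*k + 597)/(12*k**3 + 56*k**2 + 87*k + 44).
Gosper form: A/B · C(k+1)/C(k) with A=3*k + 9, B=1, C=k**3 + 14*k**2/3 + 29*k/4 + 11/3.
Solve (3*k + 9)·f(k+1) − (1)·f(k) = k**3 + 14*k**2/3 + 29*k/4 + 11/3.
d = 2 from the (1,0,3) case.
Solve for f: f(k) = (4*k**2 + 1)/12 (degree 2 ≤ 2).
Certificate R = B(k−1)f/C = (4*k**2 + 1)/(12*k**3 + 56*k**2 + 87*k + 44) gives s_k = 3**k*(4*k**2 + 1)*factorial(k + 2).
Δs = 3**k*(12*k**3 + 56*k**2 + 87*k + 44)*factorial(k + 2), as required.
Telescope: S(n) = s_(n+1) − s_(0) = 3**(n + 1)*(4*n**2 + 8*n + 5)*factorial(n + 3) − (2) = 12*3**n*n**2*factorial(n + 3) + 24*3**n*n*factorial(n + 3) + 15*3**n*factorial(n + 3) - 2.

S(n) = 12 \cdot 3^{n} n^{2} \left(n + 3\right)! + 24 \cdot 3^{n} n \left(n + 3\right)! + 15 \cdot 3^{n} \left(n + 3\right)! - 2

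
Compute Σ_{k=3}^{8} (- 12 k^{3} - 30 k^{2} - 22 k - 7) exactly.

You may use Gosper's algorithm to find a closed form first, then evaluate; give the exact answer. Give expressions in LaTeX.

Σ = -22182

Compute t_(k+1)/t_k: get (12*k**3 + 66*k**2 + 118*k + 71)/(12*k**3 + 30*k**2 + 22*k + 7).
Take A(k)=1, B(k)=1, C(k)=k**3 + 5*k**2/2 + 11*k/6 + 7/12.
Set up (1)·f(k+1) − (1)·f(k) − (k**3 + 5*k**2/2 + 11*k/6 + 7/12) = 0.
Degrees (0,0,3) ⇒ d ≤ 4.
Solving with deg f ≤ 4: f(k) = k*(3*k**3 + 4*k**2 - k + 1)/12.
Get s_k = R·t_k = k*(-3*k**3 - 4*k**2 + k - 1) with R(k) = B(k−1)f(k)/C(k) = k*(3*k**3 + 4*k**2 - k + 1)/(12*k**3 + 30*k**2 + 22*k + 7).
Δs = -12*k**3 - 30*k**2 - 22*k - 7, as required.
Sum = s_(9) − s_(3); s_(9) = -22527, s_(3) = -345 ⇒ -22182.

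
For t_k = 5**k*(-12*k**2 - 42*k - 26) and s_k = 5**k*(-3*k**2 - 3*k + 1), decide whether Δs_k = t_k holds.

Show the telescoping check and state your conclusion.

valid; difference matches t_k

s_(k+1) = 5**(k + 1)*(-3*k**2 - 9*k - 5)
s_(k+1) − s_k = 5**k*(-12*k**2 - 42*k - 26)
(s_(k+1) − s_k) − t_k = 0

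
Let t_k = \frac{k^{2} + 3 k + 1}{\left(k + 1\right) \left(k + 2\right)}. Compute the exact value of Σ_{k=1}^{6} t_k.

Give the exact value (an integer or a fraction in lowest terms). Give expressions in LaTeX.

Step 1: r(k) = (k + 1)*(3*k + (k + 1)**2 + 4)/((k + 3)*(k**2 + 3*k + 1)).
A = k + 1, B = k + 3, C = k**2 + 3*k + 1.
Solve (k + 1)·f(k+1) − (k + 2)·f(k) = k**2 + 3*k + 1.
Bound: deg f ≤ 2.
Match coefficients ⇒ f(k) = k**2.
So s_k = (B(k−1)f/C)·t_k = (k**2*(k + 2)/(k**2 + 3*k + 1))·t_k = k**2/(k + 1).
Δs = (k**2 + 3*k + 1)/(k**2 + 3*k + 2), as required.
Telescoping: Σ = s_(7) − s_(1) = 49/8 − (1/2) = 45/8.

Σ = 45/8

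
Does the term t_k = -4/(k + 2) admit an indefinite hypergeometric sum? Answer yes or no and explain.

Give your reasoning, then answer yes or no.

The ratio is (k + 2)/(k + 3).
So A=k + 2 and B=k + 3, with C=1.
Set up (k + 2)·f(k+1) − (k + 2)·f(k) − (1) = 0.
d = 0 from the (1,1,0) case.
Generic f = c0 gives residual -1; -1 = 0 cannot hold, so t_k is not Gosper-summable.

No — the linear system for f has no solution.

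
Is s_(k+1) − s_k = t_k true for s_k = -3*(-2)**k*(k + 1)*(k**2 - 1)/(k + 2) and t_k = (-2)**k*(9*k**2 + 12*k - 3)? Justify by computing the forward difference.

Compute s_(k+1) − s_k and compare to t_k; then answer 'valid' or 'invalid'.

s_(k+1) = 6*(-2)**k*(k + 2)*((k + 1)**2 - 1)/(k + 3)
s_(k+1) − s_k = (-2)**k*(9*k**4 + 48*k**3 + 78*k**2 + 36*k - 9)/(k**2 + 5*k + 6)
(s_(k+1) − s_k) − t_k = (-2)**k*(-9*k**3 - 33*k**2 - 21*k + 9)/(k**2 + 5*k + 6)

Invalid: residual (-2)**k*(-9*k**3 - 33*k**2 - 21*k + 9)/(k**2 + 5*k + 6) ≠ 0.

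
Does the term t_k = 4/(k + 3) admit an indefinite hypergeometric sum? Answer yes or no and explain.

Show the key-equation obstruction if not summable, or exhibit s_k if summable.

The ratio is (k + 3)/(k + 4).
So A=k + 3 and B=k + 4, with C=1.
Key eq: (k + 3)·f(k+1) = (k + 3)·f(k) + (1).
d = 0 from the (1,1,0) case.
f = c0 ⇒ A·f(k+1) − B(k−1)·f(k) − C = -1. The system {-1 = 0} is inconsistent; no antidifference.

No — key equation has no polynomial f.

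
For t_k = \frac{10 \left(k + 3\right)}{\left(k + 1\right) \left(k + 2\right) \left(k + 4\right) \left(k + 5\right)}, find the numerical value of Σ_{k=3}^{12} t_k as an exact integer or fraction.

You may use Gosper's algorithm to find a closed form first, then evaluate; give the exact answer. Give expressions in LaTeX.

Σ = 75/476

t_(k+1)/t_k = (k + 1)*(k + 4)**2/((k + 3)**2*(k + 6)).
A = k + 1, B = k + 6, C = k**2 + 6*k + 9.
f must satisfy (k + 1)·f(k+1) − (k + 5)·f(k) = k**2 + 6*k + 9.
Bound: deg f ≤ 4.
Coefficient equations give f(k) = k*(k + 2)*(k + 3)*(k + 5)/8.
So s_k = (B(k−1)f/C)·t_k = (k*(k + 2)*(k + 5)**2/(8*(k + 3)))·t_k = 5*k*(k + 5)/(4*(k**2 + 5*k + 4)).
Verify: 10*(k + 3)/(k**4 + 12*k**3 + 49*k**2 + 78*k + 40) matches t_k.
Sum = s_(13) − s_(3); s_(13) = 585/476, s_(3) = 15/14 ⇒ 75/476.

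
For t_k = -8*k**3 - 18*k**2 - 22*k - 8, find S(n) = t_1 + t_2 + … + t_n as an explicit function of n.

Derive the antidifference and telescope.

t_(k+1)/t_k = (4*k**3 + 21*k**2 + 41*k + 28)/(4*k**3 + 9*k**2 + 11*k + 4).
Take A(k)=1, B(k)=1, C(k)=k**3 + 9*k**2/4 + 11*k/4 + 1.
Set up (1)·f(k+1) − (1)·f(k) − (k**3 + 9*k**2/4 + 11*k/4 + 1) = 0.
Degrees (0,0,3) ⇒ d ≤ 4.
Match coefficients ⇒ f(k) = k**2*(k**2 + k + 2)/4.
Then R = B(k−1)f/C = k**2*(k**2 + k + 2)/(4*k**3 + 9*k**2 + 11*k + 4), so s_k = R(k)·t_k = 2*k**2*(-k**2 - k - 2).
s_(k+1) − s_k = -8*k**3 - 18*k**2 - 22*k - 8 = t_k.
Telescope: S(n) = s_(n+1) − s_(1) = -2*n**4 - 10*n**3 - 22*n**2 - 22*n - 8 − (-8) = 2*n*(-n**3 - 5*n**2 - 11*n - 11).

S(n) = 2*n*(-n**3 - 5*n**2 - 11*n - 11)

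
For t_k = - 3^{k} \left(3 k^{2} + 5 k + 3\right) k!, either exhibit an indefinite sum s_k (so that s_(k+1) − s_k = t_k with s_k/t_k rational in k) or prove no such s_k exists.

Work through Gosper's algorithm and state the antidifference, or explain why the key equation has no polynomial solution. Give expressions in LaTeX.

Step 1: r(k) = 3*(3*k**3 + 14*k**2 + 22*k + 11)/(3*k**2 + 5*k + 3).
A = 3*k + 3, B = 1, C = k**2 + 5*k/3 + 1.
Set up (3*k + 3)·f(k+1) − (1)·f(k) − (k**2 + 5*k/3 + 1) = 0.
Bound: deg f ≤ 1.
Match coefficients ⇒ f(k) = k/3.
So s_k = (B(k−1)f/C)·t_k = (k/(3*k**2 + 5*k + 3))·t_k = -3**k*k*factorial(k).
Δs = -3**k*(3*k**2 + 5*k + 3)*factorial(k), as required.

s_k = - 3^{k} k k!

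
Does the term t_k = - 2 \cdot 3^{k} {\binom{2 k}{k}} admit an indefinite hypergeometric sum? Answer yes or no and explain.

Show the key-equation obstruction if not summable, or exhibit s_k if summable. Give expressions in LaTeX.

t_(k+1)/t_k = 6*(2*k + 1)/(k + 1).
A = 12*k + 6, B = k + 1, C = 1.
Solve (12*k + 6)·f(k+1) − (k)·f(k) = 1.
Bound: deg f ≤ -1.
Bound -1 < 0, so the key equation has no polynomial solution.

No — t_k has no hypergeometric antidifference.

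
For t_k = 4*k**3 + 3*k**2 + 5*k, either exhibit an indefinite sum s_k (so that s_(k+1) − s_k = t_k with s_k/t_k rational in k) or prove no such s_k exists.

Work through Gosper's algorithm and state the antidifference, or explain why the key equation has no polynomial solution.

s_k = k*(k**3 - k**2 + 2*k - 2)

The ratio is (4*k**3 + 15*k**2 + 23*k + 12)/(k*(4*k**2 + 3*k + 5)).
So A=1 and B=1, with C=k**3 + 3*k**2/4 + 5*k/4.
Solve (1)·f(k+1) − (1)·f(k) = k**3 + 3*k**2/4 + 5*k/4.
d = 4 from the (0,0,3) case.
Match coefficients ⇒ f(k) = k*(k - 1)*(k**2 + 2)/4.
Certificate R = B(k−1)f/C = (k - 1)*(k**2 + 2)/(4*k**2 + 3*k + 5) gives s_k = k*(k**3 - k**2 + 2*k - 2).
Verify: k*(4*k**2 + 3*k + 5) matches t_k.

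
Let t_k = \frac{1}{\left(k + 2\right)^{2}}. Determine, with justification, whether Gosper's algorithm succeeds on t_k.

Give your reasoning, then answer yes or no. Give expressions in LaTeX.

t_(k+1)/t_k = (k + 2)**2/(k + 3)**2.
Factor: A=k**2 + 4*k + 4; B=k**2 + 6*k + 9; C=1.
f must satisfy (k**2 + 4*k + 4)·f(k+1) − (k**2 + 4*k + 4)·f(k) = 1.
Bound: deg f ≤ 0.
Generic f = c0 gives residual -1; -1 = 0 cannot hold, so t_k is not Gosper-summable.

No; the coefficient equations for f are inconsistent.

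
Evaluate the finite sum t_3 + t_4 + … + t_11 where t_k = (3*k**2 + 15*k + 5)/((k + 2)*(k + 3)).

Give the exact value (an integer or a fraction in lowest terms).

Σ = 1773/70

Compute t_(k+1)/t_k: get (k + 2)*(15*k + 3*(k + 1)**2 + 20)/((k + 4)*(3*k**2 + 15*k + 5)).
Take A(k)=k + 2, B(k)=k + 4, C(k)=k**2 + 5*k + 5/3.
f must satisfy (k + 2)·f(k+1) − (k + 3)·f(k) = k**2 + 5*k + 5/3.
deg f ≤ 2 (via 1,1,2).
Solving with deg f ≤ 2: f(k) = k*(6*k - 1)/6.
Certificate R = B(k−1)f/C = k*(k + 3)*(6*k - 1)/(2*(3*k**2 + 15*k + 5)) gives s_k = k*(6*k - 1)/(2*(k + 2)).
Verify: (3*k**2 + 15*k + 5)/(k**2 + 5*k + 6) matches t_k.
Σ_(k=3)^(11) t_k = s_(12) − s_(3) = 213/7 − (51/10) = 1773/70.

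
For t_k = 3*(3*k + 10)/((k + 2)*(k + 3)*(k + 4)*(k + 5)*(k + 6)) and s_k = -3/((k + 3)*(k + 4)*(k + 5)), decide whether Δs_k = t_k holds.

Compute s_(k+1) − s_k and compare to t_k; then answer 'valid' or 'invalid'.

s_(k+1) = -3/((k + 4)*(k + 5)*(k + 6))
s_(k+1) − s_k = 9/((k + 3)*(k + 4)*(k + 5)*(k + 6))
(s_(k+1) − s_k) − t_k = -12/((k + 2)*(k + 3)*(k + 4)*(k + 5)*(k + 6))

Invalid: residual -12/(k**5 + 20*k**4 + 155*k**3 + 580*k**2 + 1044*k + 720) ≠ 0.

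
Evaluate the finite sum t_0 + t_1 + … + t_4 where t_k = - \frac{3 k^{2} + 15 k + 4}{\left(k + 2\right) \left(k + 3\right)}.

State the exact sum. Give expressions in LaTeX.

Step 1: r(k) = (k + 2)*(15*k + 3*(k + 1)**2 + 19)/((k + 4)*(3*k**2 + 15*k + 4)).
So A=k + 2 and B=k + 4, with C=k**2 + 5*k + 4/3.
Set up (k + 2)·f(k+1) − (k + 3)·f(k) − (k**2 + 5*k + 4/3) = 0.
Degrees (1,1,2) ⇒ d ≤ 2.
Match coefficients ⇒ f(k) = k*(3*k - 1)/3.
Get s_k = R·t_k = k*(1 - 3*k)/(k + 2) with R(k) = B(k−1)f(k)/C(k) = k*(k + 3)*(3*k - 1)/(3*k**2 + 15*k + 4).
Verify: (-3*k**2 - 15*k - 4)/(k**2 + 5*k + 6) matches t_k.
Evaluate s at k=5 and k=0: -10 and 0; difference -10.

Σ = -10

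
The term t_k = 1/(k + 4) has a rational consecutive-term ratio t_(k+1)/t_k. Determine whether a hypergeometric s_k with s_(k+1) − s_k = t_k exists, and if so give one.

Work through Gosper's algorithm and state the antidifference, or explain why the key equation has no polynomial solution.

The ratio is (k + 4)/(k + 5).
Factor: A=k + 4; B=k + 5; C=1.
f must satisfy (k + 4)·f(k+1) − (k + 4)·f(k) = 1.
From deg A=1, deg B=1, deg C=0: d=0.
Generic f = c0 gives residual -1; -1 = 0 cannot hold, so t_k is not Gosper-summable.

none (Gosper's algorithm certifies no s_k)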